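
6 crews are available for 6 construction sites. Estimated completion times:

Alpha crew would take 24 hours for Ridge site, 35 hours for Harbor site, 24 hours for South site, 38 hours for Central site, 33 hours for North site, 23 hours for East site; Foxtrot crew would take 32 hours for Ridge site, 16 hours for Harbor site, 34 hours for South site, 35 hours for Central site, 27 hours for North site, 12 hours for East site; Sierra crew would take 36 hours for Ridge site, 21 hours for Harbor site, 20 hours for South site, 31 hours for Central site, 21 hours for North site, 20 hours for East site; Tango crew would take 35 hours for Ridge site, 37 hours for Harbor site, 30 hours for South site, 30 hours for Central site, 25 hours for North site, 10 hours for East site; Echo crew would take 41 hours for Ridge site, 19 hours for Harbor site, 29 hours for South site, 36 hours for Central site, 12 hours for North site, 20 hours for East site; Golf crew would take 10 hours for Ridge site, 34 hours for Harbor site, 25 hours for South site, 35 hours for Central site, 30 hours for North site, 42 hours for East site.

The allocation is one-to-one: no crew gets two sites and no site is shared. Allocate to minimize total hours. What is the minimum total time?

Optimal: Alpha crew→South site (24 hours), Foxtrot crew→Harbor site (16 hours), Sierra crew→Central site (31 hours), Tango crew→East site (10 hours), Echo crew→North site (12 hours), Golf crew→Ridge site (10 hours) — total 24+16+31+10+12+10 = 103 hours.
Column-greedy (each site in turn goes to its cheapest remaining crew) gives 111 hours, worse by 8.
Next-best assignment: Alpha crew→Central site, Foxtrot crew→Harbor site, Sierra crew→South site, Tango crew→East site, Echo crew→North site, Golf crew→Ridge site = 106 hours.
Checked against all permutations: 103 hours is optimal.

Min total: 103 hours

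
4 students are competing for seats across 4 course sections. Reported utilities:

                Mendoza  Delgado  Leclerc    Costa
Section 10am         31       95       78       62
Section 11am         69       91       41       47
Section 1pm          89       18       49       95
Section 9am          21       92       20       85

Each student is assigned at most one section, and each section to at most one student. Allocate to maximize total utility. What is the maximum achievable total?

Optimal: Mendoza→Section 1pm (89 points), Delgado→Section 11am (91 points), Leclerc→Section 10am (78 points), Costa→Section 9am (85 points) — total 89+91+78+85 = 343 points.
Row-greedy (each student in turn takes its best remaining section) gives 310 points, worse by 33.
Next-best assignment: Mendoza→Section 11am, Delgado→Section 9am, Leclerc→Section 10am, Costa→Section 1pm = 334 points.
Checked against all permutations: 343 points is optimal.

Maximum total: 343 points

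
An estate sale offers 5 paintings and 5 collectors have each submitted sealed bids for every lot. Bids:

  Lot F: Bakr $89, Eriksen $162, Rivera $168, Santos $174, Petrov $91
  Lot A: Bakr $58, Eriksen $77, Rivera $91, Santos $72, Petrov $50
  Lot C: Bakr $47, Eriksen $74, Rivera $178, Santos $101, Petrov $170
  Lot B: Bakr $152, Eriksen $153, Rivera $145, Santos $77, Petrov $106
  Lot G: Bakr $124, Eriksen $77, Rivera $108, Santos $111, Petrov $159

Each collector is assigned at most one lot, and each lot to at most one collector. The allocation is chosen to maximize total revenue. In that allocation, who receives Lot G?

This is a one-to-one assignment (maximum-weight bipartite matching).
Optimal: Bakr→Lot B ($152), Eriksen→Lot A ($77), Rivera→Lot C ($178), Santos→Lot F ($174), Petrov→Lot G ($159) — total 152+77+178+174+159 = $740.
Max-entry greedy (repeatedly take the single best remaining cell) gives $722, worse by 18.
No other one-to-one assignment exceeds $740.
Petrov's own top lot is Lot C ($170), but forcing Petrov→Lot C and reassigning the rest optimally gives only $712 — worse by 28.

Petrov receives Lot G.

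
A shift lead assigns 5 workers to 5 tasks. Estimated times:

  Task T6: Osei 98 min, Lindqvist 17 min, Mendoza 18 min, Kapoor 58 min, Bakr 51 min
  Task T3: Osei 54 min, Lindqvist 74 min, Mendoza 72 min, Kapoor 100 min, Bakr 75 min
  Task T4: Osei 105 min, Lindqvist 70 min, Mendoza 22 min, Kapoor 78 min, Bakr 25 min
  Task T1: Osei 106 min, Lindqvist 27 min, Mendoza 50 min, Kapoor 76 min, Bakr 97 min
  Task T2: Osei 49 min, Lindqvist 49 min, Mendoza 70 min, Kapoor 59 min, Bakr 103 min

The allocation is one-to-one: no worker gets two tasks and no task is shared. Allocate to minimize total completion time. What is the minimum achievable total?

Minimum total: 183 min

Optimal: Osei→Task T3 (54 min), Lindqvist→Task T1 (27 min), Mendoza→Task T6 (18 min), Kapoor→Task T2 (59 min), Bakr→Task T4 (25 min) — total 54+27+18+59+25 = 183 min.
Row-greedy (each worker in turn takes its cheapest remaining task) gives 239 min, worse by 56.
Next-best assignment: Osei→Task T3, Lindqvist→Task T6, Mendoza→Task T1, Kapoor→Task T2, Bakr→Task T4 = 205 min.
Swapping Osei↔Bakr (Osei→Task T4 105 min, Bakr→Task T3 75 min) adds 101.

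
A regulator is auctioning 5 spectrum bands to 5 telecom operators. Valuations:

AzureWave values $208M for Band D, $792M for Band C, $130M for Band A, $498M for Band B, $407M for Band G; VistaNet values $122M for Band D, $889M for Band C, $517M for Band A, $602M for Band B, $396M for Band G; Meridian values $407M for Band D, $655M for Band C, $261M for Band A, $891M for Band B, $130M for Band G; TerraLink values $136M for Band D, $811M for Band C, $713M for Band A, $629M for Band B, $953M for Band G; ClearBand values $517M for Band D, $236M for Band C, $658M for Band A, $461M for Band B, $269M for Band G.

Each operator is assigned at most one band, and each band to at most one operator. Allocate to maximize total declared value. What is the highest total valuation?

This is the linear assignment problem.
Optimal: AzureWave→Band C ($792M), VistaNet→Band A ($517M), Meridian→Band B ($891M), TerraLink→Band G ($953M), ClearBand→Band D ($517M) — total 792+517+891+953+517 = $3670M.
Column-greedy (each band in turn goes to its best remaining operator) gives $3417M, worse by 253.
Swapping Meridian↔AzureWave (Meridian→Band C $655M, AzureWave→Band B $498M) loses 530.
Checked against all permutations: $3670M is optimal.

Max total: $3670M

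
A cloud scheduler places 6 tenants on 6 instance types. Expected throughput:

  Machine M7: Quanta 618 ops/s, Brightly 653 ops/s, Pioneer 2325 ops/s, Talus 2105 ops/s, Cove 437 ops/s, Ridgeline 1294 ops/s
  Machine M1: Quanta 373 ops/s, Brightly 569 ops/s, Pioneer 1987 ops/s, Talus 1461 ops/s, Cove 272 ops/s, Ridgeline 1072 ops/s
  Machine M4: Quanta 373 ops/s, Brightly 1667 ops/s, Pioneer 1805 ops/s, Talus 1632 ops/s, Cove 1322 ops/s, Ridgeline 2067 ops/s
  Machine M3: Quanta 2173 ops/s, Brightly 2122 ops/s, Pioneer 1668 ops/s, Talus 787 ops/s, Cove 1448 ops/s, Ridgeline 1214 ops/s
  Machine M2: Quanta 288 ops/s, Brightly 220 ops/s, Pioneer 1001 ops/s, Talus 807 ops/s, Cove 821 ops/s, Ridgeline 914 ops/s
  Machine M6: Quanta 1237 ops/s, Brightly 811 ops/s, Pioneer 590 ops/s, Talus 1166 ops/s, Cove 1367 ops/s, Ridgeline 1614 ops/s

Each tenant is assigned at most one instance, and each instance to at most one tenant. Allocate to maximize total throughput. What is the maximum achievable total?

Maximum total: 10367 ops/s

This is the linear assignment problem.
Optimal: Quanta→Machine M3 (2173 ops/s), Brightly→Machine M4 (1667 ops/s), Pioneer→Machine M1 (1987 ops/s), Talus→Machine M7 (2105 ops/s), Cove→Machine M2 (821 ops/s), Ridgeline→Machine M6 (1614 ops/s) — total 2173+1667+1987+2105+821+1614 = 10367 ops/s.
Row-greedy (each tenant in turn takes its best remaining instance) gives 9907 ops/s, worse by 460.
Swapping Quanta↔Pioneer (Quanta→Machine M1 373 ops/s, Pioneer→Machine M3 1668 ops/s) loses 2119.
Checked against all permutations: 10367 ops/s is optimal.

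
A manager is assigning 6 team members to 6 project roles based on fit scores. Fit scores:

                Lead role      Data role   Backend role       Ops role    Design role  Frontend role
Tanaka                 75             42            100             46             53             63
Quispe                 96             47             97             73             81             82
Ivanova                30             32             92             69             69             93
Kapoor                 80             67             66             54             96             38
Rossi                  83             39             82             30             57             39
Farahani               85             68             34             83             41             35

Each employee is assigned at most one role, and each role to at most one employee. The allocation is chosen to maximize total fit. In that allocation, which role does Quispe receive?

Treat this as an assignment problem: match each employee to one role.
Optimal: Tanaka→Backend role (100 pts), Quispe→Ops role (73 pts), Ivanova→Frontend role (93 pts), Kapoor→Design role (96 pts), Rossi→Lead role (83 pts), Farahani→Data role (68 pts) — total 100+73+93+96+83+68 = 513 pts.
Column-greedy (each role in turn goes to its best remaining employee) gives 468 pts, worse by 45.
Next-best assignment: Tanaka→Backend role, Quispe→Lead role, Ivanova→Frontend role, Kapoor→Design role, Rossi→Data role, Farahani→Ops role = 507 pts.
No other one-to-one assignment exceeds 513 pts.
Quispe's own top role is Backend role (97 pts), but forcing Quispe→Backend role and reassigning the rest optimally gives only 494 pts — worse by 19.

Quispe receives Ops role.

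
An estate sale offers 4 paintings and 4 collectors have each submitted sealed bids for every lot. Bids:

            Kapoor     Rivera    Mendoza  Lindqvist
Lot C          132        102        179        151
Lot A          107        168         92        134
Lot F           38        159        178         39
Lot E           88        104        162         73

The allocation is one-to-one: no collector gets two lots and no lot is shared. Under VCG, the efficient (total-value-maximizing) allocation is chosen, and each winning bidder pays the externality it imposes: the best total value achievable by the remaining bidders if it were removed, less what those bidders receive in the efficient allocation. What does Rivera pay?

Efficient allocation: Kapoor→Lot C ($132), Rivera→Lot F ($159), Mendoza→Lot E ($162), Lindqvist→Lot A ($134); total welfare W = $587.
Rivera receives Lot F at value $159, so the others get W − 159 = $428.
Without Rivera: best allocation of the remaining 3 bidders over all 4 lots is Kapoor→Lot C ($132), Mendoza→Lot F ($178), Lindqvist→Lot A ($134), total $444.
VCG payment = (others' best without Rivera) − (others' welfare with Rivera) = 444 − 428 = $16.

Rivera pays $16.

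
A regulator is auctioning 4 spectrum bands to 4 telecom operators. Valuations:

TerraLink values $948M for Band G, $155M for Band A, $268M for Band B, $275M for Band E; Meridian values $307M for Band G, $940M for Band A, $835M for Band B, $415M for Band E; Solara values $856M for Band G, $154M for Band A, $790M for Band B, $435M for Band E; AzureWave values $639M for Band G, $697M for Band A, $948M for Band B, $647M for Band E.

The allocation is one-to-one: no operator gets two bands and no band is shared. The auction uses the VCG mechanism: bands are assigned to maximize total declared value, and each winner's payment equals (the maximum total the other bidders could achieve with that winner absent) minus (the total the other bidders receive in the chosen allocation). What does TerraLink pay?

Efficient allocation: TerraLink→Band G ($948M), Meridian→Band A ($940M), Solara→Band B ($790M), AzureWave→Band E ($647M); total welfare W = $3325M.
TerraLink receives Band G at value $948M, so the others get W − 948 = $2377M.
Without TerraLink: best allocation of the remaining 3 bidders over all 4 bands is Meridian→Band A ($940M), Solara→Band G ($856M), AzureWave→Band B ($948M), total $2744M.
VCG payment = (others' best without TerraLink) − (others' welfare with TerraLink) = 2744 − 2377 = $367M.

TerraLink pays $367M.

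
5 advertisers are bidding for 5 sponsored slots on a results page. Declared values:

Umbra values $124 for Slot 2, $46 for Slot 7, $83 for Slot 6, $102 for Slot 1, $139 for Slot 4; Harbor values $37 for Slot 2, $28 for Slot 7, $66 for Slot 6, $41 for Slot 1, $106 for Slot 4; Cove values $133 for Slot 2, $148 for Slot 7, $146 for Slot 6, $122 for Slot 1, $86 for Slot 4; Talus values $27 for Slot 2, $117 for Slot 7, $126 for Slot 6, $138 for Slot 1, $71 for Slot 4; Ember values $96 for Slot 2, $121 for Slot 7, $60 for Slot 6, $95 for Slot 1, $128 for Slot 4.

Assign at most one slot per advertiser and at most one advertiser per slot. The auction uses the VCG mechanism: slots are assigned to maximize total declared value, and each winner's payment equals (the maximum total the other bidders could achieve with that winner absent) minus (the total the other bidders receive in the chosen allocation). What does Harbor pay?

Harbor pays $15.

Efficient allocation: Umbra→Slot 2 ($124), Harbor→Slot 4 ($106), Cove→Slot 6 ($146), Talus→Slot 1 ($138), Ember→Slot 7 ($121); total welfare W = $635.
Harbor receives Slot 4 at value $106, so the others get W − 106 = $529.
Without Harbor: best allocation of the remaining 4 bidders over all 5 slots is Umbra→Slot 4 ($139), Cove→Slot 6 ($146), Talus→Slot 1 ($138), Ember→Slot 7 ($121), total $544.
VCG payment = (others' best without Harbor) − (others' welfare with Harbor) = 544 − 529 = $15.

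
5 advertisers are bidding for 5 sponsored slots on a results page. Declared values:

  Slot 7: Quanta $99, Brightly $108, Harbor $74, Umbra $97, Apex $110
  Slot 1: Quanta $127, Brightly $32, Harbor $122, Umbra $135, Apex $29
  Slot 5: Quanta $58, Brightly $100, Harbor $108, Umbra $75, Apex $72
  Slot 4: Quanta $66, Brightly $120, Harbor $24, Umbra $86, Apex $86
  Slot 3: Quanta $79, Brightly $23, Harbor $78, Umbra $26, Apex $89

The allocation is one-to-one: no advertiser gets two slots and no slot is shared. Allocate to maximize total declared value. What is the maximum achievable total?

Max total: $552

Optimal: Quanta→Slot 3 ($79), Brightly→Slot 4 ($120), Harbor→Slot 5 ($108), Umbra→Slot 1 ($135), Apex→Slot 7 ($110) — total 79+120+108+135+110 = $552.
Row-greedy (each advertiser in turn takes its best remaining slot) gives $541, worse by 11.
Next-best assignment: Quanta→Slot 7, Brightly→Slot 4, Harbor→Slot 5, Umbra→Slot 1, Apex→Slot 3 = $551.
Every other assignment is strictly worse.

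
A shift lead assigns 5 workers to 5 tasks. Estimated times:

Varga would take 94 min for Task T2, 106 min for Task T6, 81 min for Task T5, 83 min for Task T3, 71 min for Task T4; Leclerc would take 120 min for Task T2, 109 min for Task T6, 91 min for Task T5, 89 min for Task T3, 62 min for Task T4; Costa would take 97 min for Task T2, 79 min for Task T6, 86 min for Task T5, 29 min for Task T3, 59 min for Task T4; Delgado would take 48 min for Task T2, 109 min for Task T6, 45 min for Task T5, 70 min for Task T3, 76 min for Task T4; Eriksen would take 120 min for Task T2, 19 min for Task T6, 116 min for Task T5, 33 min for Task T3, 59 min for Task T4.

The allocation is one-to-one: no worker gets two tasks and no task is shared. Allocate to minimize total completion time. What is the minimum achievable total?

Min total: 239 min

Optimal: Varga→Task T5 (81 min), Leclerc→Task T4 (62 min), Costa→Task T3 (29 min), Delgado→Task T2 (48 min), Eriksen→Task T6 (19 min) — total 81+62+29+48+19 = 239 min.
Row-greedy (each worker in turn takes its cheapest remaining task) gives 404 min, worse by 165.
Next-best assignment: Varga→Task T2, Leclerc→Task T4, Costa→Task T3, Delgado→Task T5, Eriksen→Task T6 = 249 min.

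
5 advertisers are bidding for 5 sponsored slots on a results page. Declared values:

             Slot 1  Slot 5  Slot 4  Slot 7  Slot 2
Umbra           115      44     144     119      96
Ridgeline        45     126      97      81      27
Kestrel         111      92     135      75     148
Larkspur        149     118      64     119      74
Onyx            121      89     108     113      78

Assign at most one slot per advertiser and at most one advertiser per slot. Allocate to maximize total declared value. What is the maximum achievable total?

Maximum total: $680

This is a one-to-one assignment (maximum-weight bipartite matching).
Optimal: Umbra→Slot 4 ($144), Ridgeline→Slot 5 ($126), Kestrel→Slot 2 ($148), Larkspur→Slot 1 ($149), Onyx→Slot 7 ($113) — total 144+126+148+149+113 = $680.
Next-best assignment: Umbra→Slot 4, Ridgeline→Slot 5, Kestrel→Slot 2, Larkspur→Slot 7, Onyx→Slot 1 = $658.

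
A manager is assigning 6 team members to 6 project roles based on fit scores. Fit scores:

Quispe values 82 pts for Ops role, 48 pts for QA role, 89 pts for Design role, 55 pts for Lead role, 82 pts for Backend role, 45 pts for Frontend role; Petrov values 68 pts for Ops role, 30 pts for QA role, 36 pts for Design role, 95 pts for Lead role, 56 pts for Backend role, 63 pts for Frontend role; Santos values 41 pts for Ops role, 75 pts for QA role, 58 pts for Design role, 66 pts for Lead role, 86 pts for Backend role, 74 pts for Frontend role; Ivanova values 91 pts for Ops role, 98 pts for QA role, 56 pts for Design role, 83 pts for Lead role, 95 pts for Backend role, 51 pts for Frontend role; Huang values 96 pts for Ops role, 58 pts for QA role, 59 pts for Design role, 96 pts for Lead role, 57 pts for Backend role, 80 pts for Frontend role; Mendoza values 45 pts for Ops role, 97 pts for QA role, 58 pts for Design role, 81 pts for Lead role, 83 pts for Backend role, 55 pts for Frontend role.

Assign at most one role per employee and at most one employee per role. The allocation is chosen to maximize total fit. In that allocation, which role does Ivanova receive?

Ivanova receives Backend role.

Treat this as an assignment problem: match each employee to one role.
Optimal: Quispe→Design role (89 pts), Petrov→Lead role (95 pts), Santos→Frontend role (74 pts), Ivanova→Backend role (95 pts), Huang→Ops role (96 pts), Mendoza→QA role (97 pts) — total 89+95+74+95+96+97 = 546 pts.
Row-greedy (each employee in turn takes its best remaining role) gives 519 pts, worse by 27.
Ivanova's own top role is QA role (98 pts), but forcing Ivanova→QA role and reassigning the rest optimally gives only 535 pts — worse by 11.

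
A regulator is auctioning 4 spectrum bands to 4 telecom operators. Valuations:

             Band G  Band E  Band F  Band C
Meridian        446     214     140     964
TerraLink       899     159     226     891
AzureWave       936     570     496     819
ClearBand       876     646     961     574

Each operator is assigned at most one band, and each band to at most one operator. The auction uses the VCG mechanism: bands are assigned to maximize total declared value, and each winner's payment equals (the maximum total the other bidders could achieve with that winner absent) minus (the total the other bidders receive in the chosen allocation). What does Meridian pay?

Efficient allocation: Meridian→Band C ($964M), TerraLink→Band G ($899M), AzureWave→Band E ($570M), ClearBand→Band F ($961M); total welfare W = $3394M.
Meridian receives Band C at value $964M, so the others get W − 964 = $2430M.
Without Meridian: best allocation of the remaining 3 bidders over all 4 bands is TerraLink→Band C ($891M), AzureWave→Band G ($936M), ClearBand→Band F ($961M), total $2788M.
VCG payment = (others' best without Meridian) − (others' welfare with Meridian) = 2788 − 2430 = $358M.

Meridian pays $358M.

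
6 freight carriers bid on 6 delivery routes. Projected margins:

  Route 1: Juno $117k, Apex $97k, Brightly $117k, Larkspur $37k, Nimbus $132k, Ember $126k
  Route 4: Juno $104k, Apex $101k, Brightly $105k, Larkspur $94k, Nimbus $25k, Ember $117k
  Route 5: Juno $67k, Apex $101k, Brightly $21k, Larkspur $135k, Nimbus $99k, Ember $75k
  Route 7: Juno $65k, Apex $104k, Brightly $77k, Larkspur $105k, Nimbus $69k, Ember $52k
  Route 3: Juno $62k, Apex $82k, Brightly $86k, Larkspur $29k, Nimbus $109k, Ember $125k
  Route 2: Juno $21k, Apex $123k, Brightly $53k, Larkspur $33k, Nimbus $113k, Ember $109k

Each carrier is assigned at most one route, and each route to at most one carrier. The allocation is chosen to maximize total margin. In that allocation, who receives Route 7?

Optimal: Juno→Route 1 ($117k), Apex→Route 7 ($104k), Brightly→Route 4 ($105k), Larkspur→Route 5 ($135k), Nimbus→Route 2 ($113k), Ember→Route 3 ($125k) — total 117+104+105+135+113+125 = $699k.
Max-entry greedy (repeatedly take the single best remaining cell) gives $685k, worse by 14.
Swapping Ember↔Juno (Ember→Route 1 $126k, Juno→Route 3 $62k) loses 54.
Apex's own top route is Route 2 ($123k), but forcing Apex→Route 2 and reassigning the rest optimally gives only $696k — worse by 3.

Apex receives Route 7.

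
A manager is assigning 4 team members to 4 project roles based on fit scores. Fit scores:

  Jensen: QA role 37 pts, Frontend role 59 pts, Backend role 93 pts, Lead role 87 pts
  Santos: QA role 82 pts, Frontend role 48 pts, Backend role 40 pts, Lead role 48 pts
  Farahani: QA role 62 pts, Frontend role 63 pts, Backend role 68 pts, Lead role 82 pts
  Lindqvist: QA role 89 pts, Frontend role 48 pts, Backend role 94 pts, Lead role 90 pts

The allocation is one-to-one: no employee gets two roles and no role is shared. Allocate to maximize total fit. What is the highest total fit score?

Optimal: Jensen→Backend role (93 pts), Santos→QA role (82 pts), Farahani→Frontend role (63 pts), Lindqvist→Lead role (90 pts) — total 93+82+63+90 = 328 pts.
Max-entry greedy (repeatedly take the single best remaining cell) gives 326 pts, worse by 2.
Next-best assignment: Jensen→Lead role, Santos→QA role, Farahani→Frontend role, Lindqvist→Backend role = 326 pts.

Maximum total: 328 pts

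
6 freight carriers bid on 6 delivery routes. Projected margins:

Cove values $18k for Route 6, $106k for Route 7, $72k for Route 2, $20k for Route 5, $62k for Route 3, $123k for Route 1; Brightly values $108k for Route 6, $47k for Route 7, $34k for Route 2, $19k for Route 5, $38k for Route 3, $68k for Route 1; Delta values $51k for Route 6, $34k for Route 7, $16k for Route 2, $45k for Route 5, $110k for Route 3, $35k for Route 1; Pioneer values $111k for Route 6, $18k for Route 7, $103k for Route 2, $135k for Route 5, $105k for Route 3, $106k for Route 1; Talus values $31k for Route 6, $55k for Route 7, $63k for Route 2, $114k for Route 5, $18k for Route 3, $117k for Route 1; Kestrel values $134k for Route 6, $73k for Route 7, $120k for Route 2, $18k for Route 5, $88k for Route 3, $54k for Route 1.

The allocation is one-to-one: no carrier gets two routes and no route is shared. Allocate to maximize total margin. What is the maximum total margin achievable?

Optimal: Cove→Route 7 ($106k), Brightly→Route 6 ($108k), Delta→Route 3 ($110k), Pioneer→Route 5 ($135k), Talus→Route 1 ($117k), Kestrel→Route 2 ($120k) — total 106+108+110+135+117+120 = $696k.
Column-greedy (each route in turn goes to its best remaining carrier) gives $635k, worse by 61.
Next-best assignment: Cove→Route 7, Brightly→Route 6, Delta→Route 3, Pioneer→Route 1, Talus→Route 5, Kestrel→Route 2 = $664k.
No other one-to-one assignment exceeds $696k.

Max total: $696k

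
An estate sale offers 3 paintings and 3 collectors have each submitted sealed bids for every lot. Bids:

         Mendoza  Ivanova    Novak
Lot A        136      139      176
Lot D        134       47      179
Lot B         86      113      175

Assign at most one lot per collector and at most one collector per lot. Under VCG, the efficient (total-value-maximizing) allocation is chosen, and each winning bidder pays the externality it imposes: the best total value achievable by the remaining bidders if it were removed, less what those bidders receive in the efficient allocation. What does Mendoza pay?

Mendoza pays $4.

Efficient allocation: Mendoza→Lot D ($134), Ivanova→Lot A ($139), Novak→Lot B ($175); total welfare W = $448.
Mendoza receives Lot D at value $134, so the others get W − 134 = $314.
Without Mendoza: best allocation of the remaining 2 bidders over all 3 lots is Ivanova→Lot A ($139), Novak→Lot D ($179), total $318.
VCG payment = (others' best without Mendoza) − (others' welfare with Mendoza) = 318 − 314 = $4.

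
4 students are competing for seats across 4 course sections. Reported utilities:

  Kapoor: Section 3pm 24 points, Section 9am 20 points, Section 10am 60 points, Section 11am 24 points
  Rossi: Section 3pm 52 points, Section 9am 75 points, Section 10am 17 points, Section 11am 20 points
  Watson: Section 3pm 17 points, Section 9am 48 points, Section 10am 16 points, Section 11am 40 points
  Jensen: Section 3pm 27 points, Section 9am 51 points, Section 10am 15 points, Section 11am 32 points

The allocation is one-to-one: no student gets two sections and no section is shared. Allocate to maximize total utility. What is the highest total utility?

Optimal: Kapoor→Section 10am (60 points), Rossi→Section 3pm (52 points), Watson→Section 11am (40 points), Jensen→Section 9am (51 points) — total 60+52+40+51 = 203 points.
Row-greedy (each student in turn takes its best remaining section) gives 202 points, worse by 1.
Swapping Jensen↔Watson (Jensen→Section 11am 32 points, Watson→Section 9am 48 points) loses 11.

Maximum total: 203 points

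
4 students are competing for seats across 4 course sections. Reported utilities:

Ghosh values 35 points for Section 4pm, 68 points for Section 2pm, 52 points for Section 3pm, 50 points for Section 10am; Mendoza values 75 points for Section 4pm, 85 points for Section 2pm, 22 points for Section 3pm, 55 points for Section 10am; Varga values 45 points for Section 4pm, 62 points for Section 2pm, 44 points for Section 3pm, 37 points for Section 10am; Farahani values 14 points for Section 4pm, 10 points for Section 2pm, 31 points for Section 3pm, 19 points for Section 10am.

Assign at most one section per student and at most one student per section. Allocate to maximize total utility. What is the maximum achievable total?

Max total: 218 points

Optimal: Ghosh→Section 10am (50 points), Mendoza→Section 4pm (75 points), Varga→Section 2pm (62 points), Farahani→Section 3pm (31 points) — total 50+75+62+31 = 218 points.
Column-greedy (each section in turn goes to its best remaining student) gives 206 points, worse by 12.
No other one-to-one assignment exceeds 218 points.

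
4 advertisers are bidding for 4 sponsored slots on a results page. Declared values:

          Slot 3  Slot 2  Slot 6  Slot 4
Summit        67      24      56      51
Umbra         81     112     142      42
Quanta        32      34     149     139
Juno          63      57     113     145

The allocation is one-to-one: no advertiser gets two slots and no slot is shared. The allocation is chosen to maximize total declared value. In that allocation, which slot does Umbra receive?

Treat this as an assignment problem: match each advertiser to one slot.
Optimal: Summit→Slot 3 ($67), Umbra→Slot 2 ($112), Quanta→Slot 6 ($149), Juno→Slot 4 ($145) — total 67+112+149+145 = $473.
Row-greedy (each advertiser in turn takes its best remaining slot) gives $405, worse by 68.
Swapping Quanta↔Juno (Quanta→Slot 4 $139, Juno→Slot 6 $113) loses 42.
Every other assignment is strictly worse.
Umbra's own top slot is Slot 6 ($142), but forcing Umbra→Slot 6 and reassigning the rest optimally gives only $405 — worse by 68.

Umbra receives Slot 2.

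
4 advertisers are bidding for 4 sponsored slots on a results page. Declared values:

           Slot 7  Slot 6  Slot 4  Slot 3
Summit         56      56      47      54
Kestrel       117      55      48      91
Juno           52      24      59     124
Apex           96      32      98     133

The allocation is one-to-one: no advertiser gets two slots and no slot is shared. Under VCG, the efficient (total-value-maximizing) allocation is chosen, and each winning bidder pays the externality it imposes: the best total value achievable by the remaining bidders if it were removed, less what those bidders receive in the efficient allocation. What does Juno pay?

Juno pays $35.

Efficient allocation: Summit→Slot 6 ($56), Kestrel→Slot 7 ($117), Juno→Slot 3 ($124), Apex→Slot 4 ($98); total welfare W = $395.
Juno receives Slot 3 at value $124, so the others get W − 124 = $271.
Without Juno: best allocation of the remaining 3 bidders over all 4 slots is Summit→Slot 6 ($56), Kestrel→Slot 7 ($117), Apex→Slot 3 ($133), total $306.
VCG payment = (others' best without Juno) − (others' welfare with Juno) = 306 − 271 = $35.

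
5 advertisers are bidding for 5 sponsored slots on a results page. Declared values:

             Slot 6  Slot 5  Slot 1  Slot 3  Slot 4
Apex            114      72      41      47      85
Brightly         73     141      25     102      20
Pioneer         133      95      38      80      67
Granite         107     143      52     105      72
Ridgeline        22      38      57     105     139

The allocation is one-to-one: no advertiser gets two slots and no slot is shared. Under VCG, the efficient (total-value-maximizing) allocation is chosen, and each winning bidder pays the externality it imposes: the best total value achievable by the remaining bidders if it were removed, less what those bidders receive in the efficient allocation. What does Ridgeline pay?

Efficient allocation: Apex→Slot 1 ($41), Brightly→Slot 5 ($141), Pioneer→Slot 6 ($133), Granite→Slot 3 ($105), Ridgeline→Slot 4 ($139); total welfare W = $559.
Ridgeline receives Slot 4 at value $139, so the others get W − 139 = $420.
Without Ridgeline: best allocation of the remaining 4 bidders over all 5 slots is Apex→Slot 4 ($85), Brightly→Slot 5 ($141), Pioneer→Slot 6 ($133), Granite→Slot 3 ($105), total $464.
VCG payment = (others' best without Ridgeline) − (others' welfare with Ridgeline) = 464 − 420 = $44.

Ridgeline pays $44.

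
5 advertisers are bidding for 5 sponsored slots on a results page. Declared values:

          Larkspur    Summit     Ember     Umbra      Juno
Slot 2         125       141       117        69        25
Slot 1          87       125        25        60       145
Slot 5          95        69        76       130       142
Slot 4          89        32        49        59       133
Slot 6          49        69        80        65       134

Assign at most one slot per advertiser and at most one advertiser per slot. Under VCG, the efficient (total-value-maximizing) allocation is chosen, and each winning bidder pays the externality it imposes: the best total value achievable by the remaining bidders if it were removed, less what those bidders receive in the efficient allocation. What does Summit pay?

Summit pays $11.

Efficient allocation: Larkspur→Slot 4 ($89), Summit→Slot 1 ($125), Ember→Slot 2 ($117), Umbra→Slot 5 ($130), Juno→Slot 6 ($134); total welfare W = $595.
Summit receives Slot 1 at value $125, so the others get W − 125 = $470.
Without Summit: best allocation of the remaining 4 bidders over all 5 slots is Larkspur→Slot 4 ($89), Ember→Slot 2 ($117), Umbra→Slot 5 ($130), Juno→Slot 1 ($145), total $481.
VCG payment = (others' best without Summit) − (others' welfare with Summit) = 481 − 470 = $11.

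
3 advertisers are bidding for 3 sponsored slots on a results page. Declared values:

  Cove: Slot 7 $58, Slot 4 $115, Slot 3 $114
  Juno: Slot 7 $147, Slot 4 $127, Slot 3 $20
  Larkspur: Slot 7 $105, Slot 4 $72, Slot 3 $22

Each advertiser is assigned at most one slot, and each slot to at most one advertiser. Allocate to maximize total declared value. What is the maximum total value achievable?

Maximum total: $346

This is a one-to-one assignment (maximum-weight bipartite matching).
Optimal: Cove→Slot 3 ($114), Juno→Slot 4 ($127), Larkspur→Slot 7 ($105) — total 114+127+105 = $346.
Next-best assignment: Cove→Slot 3, Juno→Slot 7, Larkspur→Slot 4 = $333.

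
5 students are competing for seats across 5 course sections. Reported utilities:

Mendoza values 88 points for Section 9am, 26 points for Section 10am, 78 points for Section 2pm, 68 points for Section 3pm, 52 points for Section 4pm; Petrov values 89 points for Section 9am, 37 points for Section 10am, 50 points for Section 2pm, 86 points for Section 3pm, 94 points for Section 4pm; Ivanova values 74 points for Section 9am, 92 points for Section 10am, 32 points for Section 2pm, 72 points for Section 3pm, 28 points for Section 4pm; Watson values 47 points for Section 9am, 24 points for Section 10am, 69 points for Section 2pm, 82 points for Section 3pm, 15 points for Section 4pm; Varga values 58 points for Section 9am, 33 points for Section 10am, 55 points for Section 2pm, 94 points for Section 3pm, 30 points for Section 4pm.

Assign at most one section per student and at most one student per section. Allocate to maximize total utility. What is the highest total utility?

Maximum total: 437 points

Optimal: Mendoza→Section 9am (88 points), Petrov→Section 4pm (94 points), Ivanova→Section 10am (92 points), Watson→Section 2pm (69 points), Varga→Section 3pm (94 points) — total 88+94+92+69+94 = 437 points.
Row-greedy (each student in turn takes its best remaining section) gives 411 points, worse by 26.
Next-best assignment: Mendoza→Section 9am, Petrov→Section 4pm, Ivanova→Section 10am, Watson→Section 3pm, Varga→Section 2pm = 411 points.
Every other assignment is strictly worse.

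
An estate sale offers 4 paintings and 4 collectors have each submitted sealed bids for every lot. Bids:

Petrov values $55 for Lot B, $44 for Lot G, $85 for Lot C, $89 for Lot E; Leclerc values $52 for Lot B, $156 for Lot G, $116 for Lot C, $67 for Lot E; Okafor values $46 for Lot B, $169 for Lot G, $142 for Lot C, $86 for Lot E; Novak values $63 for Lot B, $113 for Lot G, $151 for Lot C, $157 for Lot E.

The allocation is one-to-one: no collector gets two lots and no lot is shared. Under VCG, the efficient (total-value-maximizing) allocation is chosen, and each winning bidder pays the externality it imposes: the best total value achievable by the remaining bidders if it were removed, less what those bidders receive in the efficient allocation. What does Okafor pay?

Efficient allocation: Petrov→Lot B ($55), Leclerc→Lot G ($156), Okafor→Lot C ($142), Novak→Lot E ($157); total welfare W = $510.
Okafor receives Lot C at value $142, so the others get W − 142 = $368.
Without Okafor: best allocation of the remaining 3 bidders over all 4 lots is Petrov→Lot C ($85), Leclerc→Lot G ($156), Novak→Lot E ($157), total $398.
VCG payment = (others' best without Okafor) − (others' welfare with Okafor) = 398 − 368 = $30.

Okafor pays $30.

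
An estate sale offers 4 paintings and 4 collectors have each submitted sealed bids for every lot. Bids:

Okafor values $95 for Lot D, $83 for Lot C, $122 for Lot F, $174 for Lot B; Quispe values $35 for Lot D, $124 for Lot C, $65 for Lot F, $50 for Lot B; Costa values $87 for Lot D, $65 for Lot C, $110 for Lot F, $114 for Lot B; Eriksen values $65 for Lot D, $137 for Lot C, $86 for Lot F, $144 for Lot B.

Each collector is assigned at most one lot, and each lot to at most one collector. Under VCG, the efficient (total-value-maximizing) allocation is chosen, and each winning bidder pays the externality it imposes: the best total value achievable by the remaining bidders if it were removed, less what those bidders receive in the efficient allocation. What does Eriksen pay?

Efficient allocation: Okafor→Lot F ($122), Quispe→Lot C ($124), Costa→Lot D ($87), Eriksen→Lot B ($144); total welfare W = $477.
Eriksen receives Lot B at value $144, so the others get W − 144 = $333.
Without Eriksen: best allocation of the remaining 3 bidders over all 4 lots is Okafor→Lot B ($174), Quispe→Lot C ($124), Costa→Lot F ($110), total $408.
VCG payment = (others' best without Eriksen) − (others' welfare with Eriksen) = 408 − 333 = $75.

Eriksen pays $75.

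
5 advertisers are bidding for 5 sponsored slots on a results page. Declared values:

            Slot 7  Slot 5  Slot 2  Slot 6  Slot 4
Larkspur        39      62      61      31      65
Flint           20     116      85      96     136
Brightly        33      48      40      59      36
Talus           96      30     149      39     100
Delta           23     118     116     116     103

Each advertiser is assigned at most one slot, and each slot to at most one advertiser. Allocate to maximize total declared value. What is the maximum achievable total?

Optimal: Larkspur→Slot 7 ($39), Flint→Slot 4 ($136), Brightly→Slot 6 ($59), Talus→Slot 2 ($149), Delta→Slot 5 ($118) — total 39+136+59+149+118 = $501.
Next-best assignment: Larkspur→Slot 5, Flint→Slot 4, Brightly→Slot 7, Talus→Slot 2, Delta→Slot 6 = $496.
Swapping Larkspur↔Delta (Larkspur→Slot 5 $62, Delta→Slot 7 $23) loses 72.
Checked against all permutations: $501 is optimal.

Max total: $501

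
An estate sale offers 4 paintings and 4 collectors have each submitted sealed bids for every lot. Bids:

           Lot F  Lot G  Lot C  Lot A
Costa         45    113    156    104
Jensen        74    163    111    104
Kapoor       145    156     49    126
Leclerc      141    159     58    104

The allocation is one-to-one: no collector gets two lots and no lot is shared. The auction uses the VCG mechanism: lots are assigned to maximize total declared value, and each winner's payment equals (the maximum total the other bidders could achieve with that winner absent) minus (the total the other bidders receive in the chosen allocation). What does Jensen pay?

Jensen pays $37.

Efficient allocation: Costa→Lot C ($156), Jensen→Lot G ($163), Kapoor→Lot A ($126), Leclerc→Lot F ($141); total welfare W = $586.
Jensen receives Lot G at value $163, so the others get W − 163 = $423.
Without Jensen: best allocation of the remaining 3 bidders over all 4 lots is Costa→Lot C ($156), Kapoor→Lot F ($145), Leclerc→Lot G ($159), total $460.
VCG payment = (others' best without Jensen) − (others' welfare with Jensen) = 460 − 423 = $37.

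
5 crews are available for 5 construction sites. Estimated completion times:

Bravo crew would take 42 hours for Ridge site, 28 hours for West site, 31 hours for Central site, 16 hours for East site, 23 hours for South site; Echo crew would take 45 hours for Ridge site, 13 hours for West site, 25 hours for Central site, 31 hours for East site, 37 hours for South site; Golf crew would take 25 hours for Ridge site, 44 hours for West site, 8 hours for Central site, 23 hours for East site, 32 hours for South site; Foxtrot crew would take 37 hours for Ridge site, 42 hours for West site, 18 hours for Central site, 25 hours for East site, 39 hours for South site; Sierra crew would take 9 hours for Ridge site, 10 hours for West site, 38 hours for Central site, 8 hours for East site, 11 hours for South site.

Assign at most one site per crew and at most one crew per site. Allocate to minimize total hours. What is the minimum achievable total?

Optimal: Bravo crew→South site (23 hours), Echo crew→West site (13 hours), Golf crew→Central site (8 hours), Foxtrot crew→East site (25 hours), Sierra crew→Ridge site (9 hours) — total 23+13+8+25+9 = 78 hours.
Row-greedy (each crew in turn takes its cheapest remaining site) gives 85 hours, worse by 7.
Checked against all permutations: 78 hours is optimal.

Minimum total: 78 hours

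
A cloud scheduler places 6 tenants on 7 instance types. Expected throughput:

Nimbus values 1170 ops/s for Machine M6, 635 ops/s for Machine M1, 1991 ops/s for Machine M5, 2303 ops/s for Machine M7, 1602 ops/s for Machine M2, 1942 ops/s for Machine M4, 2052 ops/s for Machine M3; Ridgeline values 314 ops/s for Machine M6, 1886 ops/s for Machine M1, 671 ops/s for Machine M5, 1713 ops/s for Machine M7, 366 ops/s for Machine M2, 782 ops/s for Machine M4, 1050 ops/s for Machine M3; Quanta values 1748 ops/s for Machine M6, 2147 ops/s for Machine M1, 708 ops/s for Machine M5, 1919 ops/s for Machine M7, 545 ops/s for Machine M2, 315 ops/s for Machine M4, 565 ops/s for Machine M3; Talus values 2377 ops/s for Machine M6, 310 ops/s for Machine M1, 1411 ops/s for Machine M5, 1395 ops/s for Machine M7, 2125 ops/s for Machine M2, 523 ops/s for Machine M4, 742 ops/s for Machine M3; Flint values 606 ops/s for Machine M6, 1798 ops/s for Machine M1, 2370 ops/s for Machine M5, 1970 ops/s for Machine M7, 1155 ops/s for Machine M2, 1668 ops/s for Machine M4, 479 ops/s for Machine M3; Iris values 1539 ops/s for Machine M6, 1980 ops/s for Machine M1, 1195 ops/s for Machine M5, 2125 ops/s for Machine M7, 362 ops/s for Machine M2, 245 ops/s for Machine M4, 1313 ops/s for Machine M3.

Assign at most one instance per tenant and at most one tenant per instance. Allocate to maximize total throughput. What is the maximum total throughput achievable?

This is a one-to-one assignment (maximum-weight bipartite matching).
Optimal: Nimbus→Machine M3 (2052 ops/s), Ridgeline→Machine M1 (1886 ops/s), Quanta→Machine M6 (1748 ops/s), Talus→Machine M2 (2125 ops/s), Flint→Machine M5 (2370 ops/s), Iris→Machine M7 (2125 ops/s) — total 2052+1886+1748+2125+2370+2125 = 12306 ops/s.
Column-greedy (each instance in turn goes to its best remaining tenant) gives 9808 ops/s, worse by 2498.
Next-best assignment: Nimbus→Machine M4, Ridgeline→Machine M1, Quanta→Machine M6, Talus→Machine M2, Flint→Machine M5, Iris→Machine M7 = 12196 ops/s.
No other one-to-one assignment exceeds 12306 ops/s.

Max total: 12306 ops/s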